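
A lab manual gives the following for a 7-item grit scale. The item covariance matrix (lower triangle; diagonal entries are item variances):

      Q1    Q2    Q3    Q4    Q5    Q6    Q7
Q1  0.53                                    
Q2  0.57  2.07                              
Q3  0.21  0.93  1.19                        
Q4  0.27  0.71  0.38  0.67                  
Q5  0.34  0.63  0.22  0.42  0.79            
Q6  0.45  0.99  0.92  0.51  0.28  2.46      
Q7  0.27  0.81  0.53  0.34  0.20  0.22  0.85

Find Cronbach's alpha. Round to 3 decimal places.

ΣVar(i) = 0.53 + 2.07 + 1.19 + 0.67 + 0.79 + 2.46 + 0.85 = 8.56
Σ_{i<j} σ_ij = 10.20
σ²_total = 8.56 + 2 × 10.20 = 28.96
α = (k/(k−1))·(1 − ΣVar(i)/σ²_total) = (7/6)·(1 − 8.56/28.96) = 0.822

α = 0.822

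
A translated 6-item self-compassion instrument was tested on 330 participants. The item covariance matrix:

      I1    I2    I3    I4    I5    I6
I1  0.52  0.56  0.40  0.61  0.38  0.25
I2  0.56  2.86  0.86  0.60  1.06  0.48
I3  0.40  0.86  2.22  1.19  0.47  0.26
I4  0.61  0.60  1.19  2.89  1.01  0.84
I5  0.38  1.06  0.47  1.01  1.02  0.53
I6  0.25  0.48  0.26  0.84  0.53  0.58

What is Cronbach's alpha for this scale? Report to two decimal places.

α = 0.78

sum of item variances = 0.52 + 2.86 + 2.22 + 2.89 + 1.02 + 0.58 = 10.09
Σ_{i<j} σ_ij = 9.50
σ²_total = 10.09 + 2 × 9.50 = 29.09
α = (k/(k−1))·(1 − sum of item variances/σ²_total) = (6/5)·(1 − 10.09/29.09) = 0.78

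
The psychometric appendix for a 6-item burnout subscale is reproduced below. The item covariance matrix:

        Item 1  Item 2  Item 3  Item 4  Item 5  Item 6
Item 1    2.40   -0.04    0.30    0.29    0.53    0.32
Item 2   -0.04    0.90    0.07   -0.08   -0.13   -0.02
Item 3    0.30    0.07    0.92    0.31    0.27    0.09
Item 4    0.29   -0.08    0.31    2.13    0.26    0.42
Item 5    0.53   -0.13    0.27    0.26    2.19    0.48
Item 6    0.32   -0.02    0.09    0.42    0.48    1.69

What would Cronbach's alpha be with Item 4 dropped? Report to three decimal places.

Cronbach's alpha = 0.395

Remaining items: Item 1, Item 2, Item 3, Item 5, Item 6 (k = 5).
ΣVar(i) = 2.40 + 0.90 + 0.92 + 2.19 + 1.69 = 8.10
total variance = 8.10 + 2 × 1.87 = 11.84
α (item deleted) = (5/4)·(1 − 8.10/11.84) = 0.395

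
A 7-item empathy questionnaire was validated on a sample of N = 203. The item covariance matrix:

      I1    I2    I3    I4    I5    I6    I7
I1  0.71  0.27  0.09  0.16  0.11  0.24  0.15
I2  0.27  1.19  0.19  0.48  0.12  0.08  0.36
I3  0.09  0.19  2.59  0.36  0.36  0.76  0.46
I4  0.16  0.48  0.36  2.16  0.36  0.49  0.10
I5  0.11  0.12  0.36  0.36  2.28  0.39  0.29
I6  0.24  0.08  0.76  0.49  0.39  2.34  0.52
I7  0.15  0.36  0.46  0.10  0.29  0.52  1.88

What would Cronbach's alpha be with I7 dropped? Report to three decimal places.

Remaining items: I1, I2, I3, I4, I5, I6 (k = 6).
Σσᵢ² = 0.71 + 1.19 + 2.59 + 2.16 + 2.28 + 2.34 = 11.27
σ²_total = 11.27 + 2 × 4.46 = 20.19
α (item deleted) = (6/5)·(1 − 11.27/20.19) = 0.530

α = 0.530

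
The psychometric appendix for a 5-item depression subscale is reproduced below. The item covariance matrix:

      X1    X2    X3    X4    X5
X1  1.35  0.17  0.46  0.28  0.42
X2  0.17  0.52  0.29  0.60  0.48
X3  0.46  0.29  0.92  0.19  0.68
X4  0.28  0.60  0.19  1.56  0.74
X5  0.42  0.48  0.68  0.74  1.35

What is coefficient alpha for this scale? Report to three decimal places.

ΣVar(i) = 1.35 + 0.52 + 0.92 + 1.56 + 1.35 = 5.70
Sum of off-diagonal covariances = 4.31
σ²_T = 5.70 + 2 × 4.31 = 14.32
α = (k/(k−1))·(1 − ΣVar(i)/σ²_T) = (5/4)·(1 − 5.70/14.32) = 0.752

α = 0.752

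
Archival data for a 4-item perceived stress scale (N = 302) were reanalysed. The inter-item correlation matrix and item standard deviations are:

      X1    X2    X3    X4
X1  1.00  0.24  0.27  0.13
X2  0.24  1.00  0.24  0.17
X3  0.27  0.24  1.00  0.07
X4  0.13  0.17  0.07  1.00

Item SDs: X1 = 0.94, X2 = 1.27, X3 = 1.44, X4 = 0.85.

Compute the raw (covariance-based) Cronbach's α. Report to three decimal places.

Cronbach's α = 0.475

Σσ²ᵢ = 0.94² + 1.27² + 1.44² + 0.85² = 5.2926
Covariances σ_ij = r_ij · s_i · s_j:
  σ(X1,X2) = 0.24 × 0.94 × 1.27 = 0.2865
  σ(X1,X3) = 0.27 × 0.94 × 1.44 = 0.3655
  σ(X1,X4) = 0.13 × 0.94 × 0.85 = 0.1039
  σ(X2,X3) = 0.24 × 1.27 × 1.44 = 0.4389
  σ(X2,X4) = 0.17 × 1.27 × 0.85 = 0.1835
  σ(X3,X4) = 0.07 × 1.44 × 0.85 = 0.0857
σ²_T = Σσ²ᵢ + 2·Σσ_ij = 5.2926 + 2 × 1.4640 = 8.2206
α = (4/3)·(1 − 5.2926/8.2206) = 0.475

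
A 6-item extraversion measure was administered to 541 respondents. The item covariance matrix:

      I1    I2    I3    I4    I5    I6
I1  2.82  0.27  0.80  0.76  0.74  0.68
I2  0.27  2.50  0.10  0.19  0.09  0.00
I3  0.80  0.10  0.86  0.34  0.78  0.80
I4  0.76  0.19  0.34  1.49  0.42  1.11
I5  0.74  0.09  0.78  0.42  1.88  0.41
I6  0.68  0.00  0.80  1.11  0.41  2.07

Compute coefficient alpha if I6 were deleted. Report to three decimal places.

α = 0.606

Remaining items: I1, I2, I3, I4, I5 (k = 5).
ΣVar(i) = 2.82 + 2.50 + 0.86 + 1.49 + 1.88 = 9.55
Var(T) = 9.55 + 2 × 4.49 = 18.53
α (item deleted) = (5/4)·(1 − 9.55/18.53) = 0.606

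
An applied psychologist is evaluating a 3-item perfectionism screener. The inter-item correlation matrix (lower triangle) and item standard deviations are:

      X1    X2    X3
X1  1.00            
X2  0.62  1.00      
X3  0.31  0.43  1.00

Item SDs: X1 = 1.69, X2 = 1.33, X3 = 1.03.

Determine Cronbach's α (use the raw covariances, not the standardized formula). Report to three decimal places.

α = 0.705

Σσ²ᵢ = 1.69² + 1.33² + 1.03² = 5.6859
Covariances σ_ij = r_ij · s_i · s_j:
  σ(X1,X2) = 0.62 × 1.69 × 1.33 = 1.3936
  σ(X1,X3) = 0.31 × 1.69 × 1.03 = 0.5396
  σ(X2,X3) = 0.43 × 1.33 × 1.03 = 0.5891
σ²_T = Σσ²ᵢ + 2·Σσ_ij = 5.6859 + 2 × 2.5223 = 10.7305
α = (3/2)·(1 − 5.6859/10.7305) = 0.705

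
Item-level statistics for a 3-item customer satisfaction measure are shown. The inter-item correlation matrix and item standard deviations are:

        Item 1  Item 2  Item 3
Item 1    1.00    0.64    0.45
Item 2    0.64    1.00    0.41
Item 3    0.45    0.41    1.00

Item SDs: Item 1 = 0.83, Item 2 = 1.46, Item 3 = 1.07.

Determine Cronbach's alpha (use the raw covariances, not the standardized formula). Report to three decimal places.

Σσ²ᵢ = 0.83² + 1.46² + 1.07² = 3.9654
Covariances σ_ij = r_ij · s_i · s_j:
  σ(Item 1,Item 2) = 0.64 × 0.83 × 1.46 = 0.7756
  σ(Item 1,Item 3) = 0.45 × 0.83 × 1.07 = 0.3996
  σ(Item 2,Item 3) = 0.41 × 1.46 × 1.07 = 0.6405
σ²_T = Σσ²ᵢ + 2·Σσ_ij = 3.9654 + 2 × 1.8157 = 7.5968
α = (3/2)·(1 − 3.9654/7.5968) = 0.717

α = 0.717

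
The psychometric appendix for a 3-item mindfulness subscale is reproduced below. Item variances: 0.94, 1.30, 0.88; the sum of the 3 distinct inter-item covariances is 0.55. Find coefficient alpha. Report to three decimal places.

Σσᵢ² = 0.94 + 1.30 + 0.88 = 3.12
Sum of distinct covariances = 0.55
total variance = Σσᵢ² + 2·Σcov = 3.12 + 2 × 0.55 = 4.22
α = (3/2)·(1 − 3.12/4.22) = 0.391

α = 0.391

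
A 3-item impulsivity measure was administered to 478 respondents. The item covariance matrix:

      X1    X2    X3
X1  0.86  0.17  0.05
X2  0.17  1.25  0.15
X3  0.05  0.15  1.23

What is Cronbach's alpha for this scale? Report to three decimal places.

α = 0.272

Σσ²ᵢ = 0.86 + 1.25 + 1.23 = 3.34
Sum of off-diagonal covariances = 0.37
σ²_total = 3.34 + 2 × 0.37 = 4.08
α = (k/(k−1))·(1 − Σσ²ᵢ/σ²_total) = (3/2)·(1 − 3.34/4.08) = 0.272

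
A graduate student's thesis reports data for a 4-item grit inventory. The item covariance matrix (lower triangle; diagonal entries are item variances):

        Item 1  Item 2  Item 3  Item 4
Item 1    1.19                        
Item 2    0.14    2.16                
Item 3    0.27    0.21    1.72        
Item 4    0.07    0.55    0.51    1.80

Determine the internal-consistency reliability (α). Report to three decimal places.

α = 0.450

Σσᵢ² = 1.19 + 2.16 + 1.72 + 1.80 = 6.87
Σ_{i<j} σ_ij = 1.75
σ²_total = 6.87 + 2 × 1.75 = 10.37
α = (k/(k−1))·(1 − Σσᵢ²/σ²_total) = (4/3)·(1 − 6.87/10.37) = 0.450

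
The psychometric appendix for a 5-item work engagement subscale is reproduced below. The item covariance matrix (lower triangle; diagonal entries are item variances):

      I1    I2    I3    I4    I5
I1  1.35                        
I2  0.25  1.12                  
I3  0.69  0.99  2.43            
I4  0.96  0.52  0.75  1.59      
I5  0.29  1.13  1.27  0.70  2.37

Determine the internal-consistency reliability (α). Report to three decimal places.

Σσᵢ² = 1.35 + 1.12 + 2.43 + 1.59 + 2.37 = 8.86
Sum of off-diagonal covariances = 7.55
total variance = 8.86 + 2 × 7.55 = 23.96
α = (k/(k−1))·(1 − Σσᵢ²/total variance) = (5/4)·(1 − 8.86/23.96) = 0.788

α = 0.788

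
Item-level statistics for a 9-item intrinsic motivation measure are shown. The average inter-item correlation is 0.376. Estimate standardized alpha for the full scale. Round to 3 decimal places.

Standardized α = k·r̄ / (1 + (k−1)·r̄) = 9 × 0.376 / (1 + 8 × 0.376)
  = 3.3840 / 4.0080 = 0.844

α = 0.844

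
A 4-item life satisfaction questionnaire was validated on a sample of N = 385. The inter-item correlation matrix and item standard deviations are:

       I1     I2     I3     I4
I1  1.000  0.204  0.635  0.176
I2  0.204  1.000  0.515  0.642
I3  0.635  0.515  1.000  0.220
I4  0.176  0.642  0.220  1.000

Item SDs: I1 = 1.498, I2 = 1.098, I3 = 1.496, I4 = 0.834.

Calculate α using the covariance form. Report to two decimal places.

Σσ²ᵢ = 1.498² + 1.098² + 1.496² + 0.834² = 6.3832
Covariances σ_ij = r_ij · s_i · s_j:
  σ(I1,I2) = 0.204 × 1.498 × 1.098 = 0.3355
  σ(I1,I3) = 0.635 × 1.498 × 1.496 = 1.4230
  σ(I1,I4) = 0.176 × 1.498 × 0.834 = 0.2199
  σ(I2,I3) = 0.515 × 1.098 × 1.496 = 0.8459
  σ(I2,I4) = 0.642 × 1.098 × 0.834 = 0.5879
  σ(I3,I4) = 0.220 × 1.496 × 0.834 = 0.2745
σ²_T = Σσ²ᵢ + 2·Σσ_ij = 6.3832 + 2 × 3.6867 = 13.7566
α = (4/3)·(1 − 6.3832/13.7566) = 0.71

α = 0.71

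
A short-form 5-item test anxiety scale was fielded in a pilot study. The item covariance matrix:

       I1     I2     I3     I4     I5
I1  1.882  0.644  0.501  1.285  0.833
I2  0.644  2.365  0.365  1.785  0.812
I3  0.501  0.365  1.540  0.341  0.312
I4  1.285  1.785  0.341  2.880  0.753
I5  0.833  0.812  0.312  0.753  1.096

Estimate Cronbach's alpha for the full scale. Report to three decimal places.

α = 0.762

Σσᵢ² = 1.882 + 2.365 + 1.540 + 2.880 + 1.096 = 9.763
Σ_{i<j} σ_ij = 7.631
σ²_total = 9.763 + 2 × 7.631 = 25.025
α = (k/(k−1))·(1 − Σσᵢ²/σ²_total) = (5/4)·(1 − 9.763/25.025) = 0.762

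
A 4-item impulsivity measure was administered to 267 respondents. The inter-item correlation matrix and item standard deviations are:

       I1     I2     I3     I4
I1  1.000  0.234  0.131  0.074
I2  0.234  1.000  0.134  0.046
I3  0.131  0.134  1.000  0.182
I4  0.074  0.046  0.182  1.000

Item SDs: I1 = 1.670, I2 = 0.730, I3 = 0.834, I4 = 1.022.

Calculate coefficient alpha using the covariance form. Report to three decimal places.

α = 0.340

Σσ²ᵢ = 1.670² + 0.730² + 0.834² + 1.022² = 5.0618
Covariances σ_ij = r_ij · s_i · s_j:
  σ(I1,I2) = 0.234 × 1.670 × 0.730 = 0.2853
  σ(I1,I3) = 0.131 × 1.670 × 0.834 = 0.1825
  σ(I1,I4) = 0.074 × 1.670 × 1.022 = 0.1263
  σ(I2,I3) = 0.134 × 0.730 × 0.834 = 0.0816
  σ(I2,I4) = 0.046 × 0.730 × 1.022 = 0.0343
  σ(I3,I4) = 0.182 × 0.834 × 1.022 = 0.1551
σ²_T = Σσ²ᵢ + 2·Σσ_ij = 5.0618 + 2 × 0.8651 = 6.7920
α = (4/3)·(1 − 5.0618/6.7920) = 0.340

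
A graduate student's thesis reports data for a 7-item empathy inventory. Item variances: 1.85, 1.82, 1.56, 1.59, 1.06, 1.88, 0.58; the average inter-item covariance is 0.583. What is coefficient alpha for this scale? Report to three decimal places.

α = 0.820

ΣVar(i) = 1.85 + 1.82 + 1.56 + 1.59 + 1.06 + 1.88 + 0.58 = 10.34
Sum of the 21 distinct covariances = 21 × 0.583 = 12.243
Var(T) = ΣVar(i) + 2·Σcov = 10.34 + 2 × 12.243 = 34.826
α = (7/6)·(1 − 10.34/34.826) = 0.820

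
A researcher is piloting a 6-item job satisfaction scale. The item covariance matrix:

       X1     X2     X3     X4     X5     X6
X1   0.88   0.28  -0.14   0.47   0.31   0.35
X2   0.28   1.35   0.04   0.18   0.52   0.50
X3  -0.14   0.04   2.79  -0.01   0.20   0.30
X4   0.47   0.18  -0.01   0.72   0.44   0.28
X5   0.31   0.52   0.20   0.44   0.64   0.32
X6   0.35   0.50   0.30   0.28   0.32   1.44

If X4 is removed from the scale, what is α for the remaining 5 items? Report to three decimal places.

Remaining items: X1, X2, X3, X5, X6 (k = 5).
sum of item variances = 0.88 + 1.35 + 2.79 + 0.64 + 1.44 = 7.10
total variance = 7.10 + 2 × 2.68 = 12.46
α (item deleted) = (5/4)·(1 − 7.10/12.46) = 0.538

α = 0.538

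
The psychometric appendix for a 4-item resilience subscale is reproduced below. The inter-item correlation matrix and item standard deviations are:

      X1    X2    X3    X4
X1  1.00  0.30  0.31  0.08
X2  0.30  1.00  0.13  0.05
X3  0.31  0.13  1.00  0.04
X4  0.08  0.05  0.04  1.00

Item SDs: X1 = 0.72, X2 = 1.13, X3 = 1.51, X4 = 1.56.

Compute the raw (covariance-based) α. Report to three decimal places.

α = 0.331

Σσ²ᵢ = 0.72² + 1.13² + 1.51² + 1.56² = 6.5090
Covariances σ_ij = r_ij · s_i · s_j:
  σ(X1,X2) = 0.30 × 0.72 × 1.13 = 0.2441
  σ(X1,X3) = 0.31 × 0.72 × 1.51 = 0.3370
  σ(X1,X4) = 0.08 × 0.72 × 1.56 = 0.0899
  σ(X2,X3) = 0.13 × 1.13 × 1.51 = 0.2218
  σ(X2,X4) = 0.05 × 1.13 × 1.56 = 0.0881
  σ(X3,X4) = 0.04 × 1.51 × 1.56 = 0.0942
σ²_T = Σσ²ᵢ + 2·Σσ_ij = 6.5090 + 2 × 1.0751 = 8.6592
α = (4/3)·(1 − 6.5090/8.6592) = 0.331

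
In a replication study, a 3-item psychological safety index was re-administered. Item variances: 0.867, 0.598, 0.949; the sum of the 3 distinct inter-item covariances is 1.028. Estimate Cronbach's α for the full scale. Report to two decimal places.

α = 0.69

sum of item variances = 0.867 + 0.598 + 0.949 = 2.414
Sum of distinct covariances = 1.028
Var(T) = sum of item variances + 2·Σcov = 2.414 + 2 × 1.028 = 4.470
α = (3/2)·(1 − 2.414/4.470) = 0.69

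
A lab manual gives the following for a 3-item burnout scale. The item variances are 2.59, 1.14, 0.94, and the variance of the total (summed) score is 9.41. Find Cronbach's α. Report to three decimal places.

Cronbach's α = 0.756

ΣVar(i) = 2.59 + 1.14 + 0.94 = 4.67
α = (k/(k−1))·(1 − ΣVar(i)/Var(T)) = (3/2)·(1 − 4.67/9.41) = 0.756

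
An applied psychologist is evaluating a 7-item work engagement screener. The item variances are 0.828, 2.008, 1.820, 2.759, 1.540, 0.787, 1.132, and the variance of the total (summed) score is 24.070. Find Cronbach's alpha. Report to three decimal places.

Cronbach's alpha = 0.640

Σσ²ᵢ = 0.828 + 2.008 + 1.820 + 2.759 + 1.540 + 0.787 + 1.132 = 10.874
α = (k/(k−1))·(1 − Σσ²ᵢ/σ²_total) = (7/6)·(1 − 10.874/24.070) = 0.640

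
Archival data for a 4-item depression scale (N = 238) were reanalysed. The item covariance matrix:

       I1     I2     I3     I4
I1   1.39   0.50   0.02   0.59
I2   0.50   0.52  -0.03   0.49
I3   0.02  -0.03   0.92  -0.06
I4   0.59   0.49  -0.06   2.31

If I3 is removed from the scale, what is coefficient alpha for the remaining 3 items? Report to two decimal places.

coefficient alpha = 0.64

Remaining items: I1, I2, I4 (k = 3).
ΣVar(i) = 1.39 + 0.52 + 2.31 = 4.22
Var(T) = 4.22 + 2 × 1.58 = 7.38
α (item deleted) = (3/2)·(1 − 4.22/7.38) = 0.64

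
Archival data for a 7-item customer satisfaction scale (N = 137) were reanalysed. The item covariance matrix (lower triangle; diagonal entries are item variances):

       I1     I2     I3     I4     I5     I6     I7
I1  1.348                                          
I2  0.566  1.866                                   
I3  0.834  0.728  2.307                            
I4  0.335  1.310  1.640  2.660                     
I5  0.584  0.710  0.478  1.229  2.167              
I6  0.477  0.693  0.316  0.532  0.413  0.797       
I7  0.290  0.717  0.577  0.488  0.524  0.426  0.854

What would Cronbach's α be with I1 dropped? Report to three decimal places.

Remaining items: I2, I3, I4, I5, I6, I7 (k = 6).
sum of item variances = 1.866 + 2.307 + 2.660 + 2.167 + 0.797 + 0.854 = 10.651
σ²_T = 10.651 + 2 × 10.781 = 32.213
α (item deleted) = (6/5)·(1 − 10.651/32.213) = 0.803

α = 0.803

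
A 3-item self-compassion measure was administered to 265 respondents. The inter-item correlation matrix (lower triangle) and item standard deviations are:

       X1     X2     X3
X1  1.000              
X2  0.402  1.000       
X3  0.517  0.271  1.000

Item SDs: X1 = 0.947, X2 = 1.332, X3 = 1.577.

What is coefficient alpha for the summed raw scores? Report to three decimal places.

α = 0.626

Σσ²ᵢ = 0.947² + 1.332² + 1.577² = 5.1580
Covariances σ_ij = r_ij · s_i · s_j:
  σ(X1,X2) = 0.402 × 0.947 × 1.332 = 0.5071
  σ(X1,X3) = 0.517 × 0.947 × 1.577 = 0.7721
  σ(X2,X3) = 0.271 × 1.332 × 1.577 = 0.5693
σ²_T = Σσ²ᵢ + 2·Σσ_ij = 5.1580 + 2 × 1.8485 = 8.8550
α = (3/2)·(1 − 5.1580/8.8550) = 0.626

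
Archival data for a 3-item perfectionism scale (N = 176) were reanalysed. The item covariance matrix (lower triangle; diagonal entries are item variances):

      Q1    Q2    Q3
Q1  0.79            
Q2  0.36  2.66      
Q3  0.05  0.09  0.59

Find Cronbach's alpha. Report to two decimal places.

Cronbach's alpha = 0.30

Σσ²ᵢ = 0.79 + 2.66 + 0.59 = 4.04
Sum of the distinct covariances = 0.50
σ²_total = 4.04 + 2 × 0.50 = 5.04
α = (k/(k−1))·(1 − Σσ²ᵢ/σ²_total) = (3/2)·(1 − 4.04/5.04) = 0.30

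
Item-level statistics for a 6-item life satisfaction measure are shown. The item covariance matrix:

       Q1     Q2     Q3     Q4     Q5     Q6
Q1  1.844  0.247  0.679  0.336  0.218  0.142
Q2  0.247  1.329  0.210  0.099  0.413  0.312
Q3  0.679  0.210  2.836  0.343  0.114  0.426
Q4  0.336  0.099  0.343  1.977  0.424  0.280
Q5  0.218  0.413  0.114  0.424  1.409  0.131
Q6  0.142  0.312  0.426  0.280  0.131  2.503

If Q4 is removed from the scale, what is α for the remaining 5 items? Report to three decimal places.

Remaining items: Q1, Q2, Q3, Q5, Q6 (k = 5).
ΣVar(i) = 1.844 + 1.329 + 2.836 + 1.409 + 2.503 = 9.921
Var(T) = 9.921 + 2 × 2.892 = 15.705
α (item deleted) = (5/4)·(1 − 9.921/15.705) = 0.460

α = 0.460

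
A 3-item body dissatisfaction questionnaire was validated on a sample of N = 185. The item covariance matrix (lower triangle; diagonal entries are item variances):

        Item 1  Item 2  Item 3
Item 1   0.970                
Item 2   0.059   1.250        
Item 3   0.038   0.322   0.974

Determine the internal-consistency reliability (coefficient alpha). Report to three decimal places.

α = 0.312

sum of item variances = 0.970 + 1.250 + 0.974 = 3.194
Σ_{i<j} σ_ij = 0.419
σ²_T = 3.194 + 2 × 0.419 = 4.032
α = (k/(k−1))·(1 − sum of item variances/σ²_T) = (3/2)·(1 − 3.194/4.032) = 0.312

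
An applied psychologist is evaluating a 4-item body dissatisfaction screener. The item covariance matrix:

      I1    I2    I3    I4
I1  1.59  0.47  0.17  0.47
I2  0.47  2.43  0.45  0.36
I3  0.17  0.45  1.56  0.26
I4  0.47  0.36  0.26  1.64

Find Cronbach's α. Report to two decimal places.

Cronbach's α = 0.50

ΣVar(i) = 1.59 + 2.43 + 1.56 + 1.64 = 7.22
Sum of the distinct covariances = 2.18
σ²_T = 7.22 + 2 × 2.18 = 11.58
α = (k/(k−1))·(1 − ΣVar(i)/σ²_T) = (4/3)·(1 − 7.22/11.58) = 0.50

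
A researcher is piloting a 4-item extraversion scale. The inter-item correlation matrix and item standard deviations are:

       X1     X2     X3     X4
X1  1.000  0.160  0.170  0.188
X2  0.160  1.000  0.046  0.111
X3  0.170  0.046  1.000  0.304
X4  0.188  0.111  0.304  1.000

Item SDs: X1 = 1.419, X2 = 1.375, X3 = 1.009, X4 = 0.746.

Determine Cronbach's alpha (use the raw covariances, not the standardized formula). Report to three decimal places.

Cronbach's alpha = 0.397

Σσ²ᵢ = 1.419² + 1.375² + 1.009² + 0.746² = 5.4788
Covariances σ_ij = r_ij · s_i · s_j:
  σ(X1,X2) = 0.160 × 1.419 × 1.375 = 0.3122
  σ(X1,X3) = 0.170 × 1.419 × 1.009 = 0.2434
  σ(X1,X4) = 0.188 × 1.419 × 0.746 = 0.1990
  σ(X2,X3) = 0.046 × 1.375 × 1.009 = 0.0638
  σ(X2,X4) = 0.111 × 1.375 × 0.746 = 0.1139
  σ(X3,X4) = 0.304 × 1.009 × 0.746 = 0.2288
σ²_T = Σσ²ᵢ + 2·Σσ_ij = 5.4788 + 2 × 1.1611 = 7.8010
α = (4/3)·(1 − 5.4788/7.8010) = 0.397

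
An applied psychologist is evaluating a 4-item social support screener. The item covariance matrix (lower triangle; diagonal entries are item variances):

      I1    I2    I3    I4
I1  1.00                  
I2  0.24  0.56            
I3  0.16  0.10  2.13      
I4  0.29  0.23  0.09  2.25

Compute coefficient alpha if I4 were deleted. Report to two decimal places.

Remaining items: I1, I2, I3 (k = 3).
Σσᵢ² = 1.00 + 0.56 + 2.13 = 3.69
σ²_total = 3.69 + 2 × 0.50 = 4.69
α (item deleted) = (3/2)·(1 − 3.69/4.69) = 0.32

coefficient alpha = 0.32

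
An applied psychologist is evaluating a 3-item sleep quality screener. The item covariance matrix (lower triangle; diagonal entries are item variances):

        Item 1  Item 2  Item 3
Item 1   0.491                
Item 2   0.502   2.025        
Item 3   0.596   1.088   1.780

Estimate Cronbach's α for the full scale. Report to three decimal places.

sum of item variances = 0.491 + 2.025 + 1.780 = 4.296
Σ_{i<j} σ_ij = 2.186
Var(T) = 4.296 + 2 × 2.186 = 8.668
α = (k/(k−1))·(1 − sum of item variances/Var(T)) = (3/2)·(1 − 4.296/8.668) = 0.757

α = 0.757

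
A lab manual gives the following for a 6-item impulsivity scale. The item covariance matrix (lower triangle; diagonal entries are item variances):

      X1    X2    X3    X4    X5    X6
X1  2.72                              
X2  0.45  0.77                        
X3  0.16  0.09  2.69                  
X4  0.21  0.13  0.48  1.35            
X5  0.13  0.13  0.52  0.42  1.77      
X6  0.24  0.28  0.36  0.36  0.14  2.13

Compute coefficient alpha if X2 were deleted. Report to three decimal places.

Remaining items: X1, X3, X4, X5, X6 (k = 5).
ΣVar(i) = 2.72 + 2.69 + 1.35 + 1.77 + 2.13 = 10.66
σ²_total = 10.66 + 2 × 3.02 = 16.70
α (item deleted) = (5/4)·(1 − 10.66/16.70) = 0.452

α = 0.452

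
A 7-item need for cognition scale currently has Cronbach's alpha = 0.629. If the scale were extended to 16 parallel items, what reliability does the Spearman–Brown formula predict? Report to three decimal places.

Length factor m = 16/7 = 2.2857
α' = m·α / (1 + (m−1)·α)
   = 16/7 × 0.629 / (1 + (16/7 − 1) × 0.629)
   = 1.4377 / 1.8087 = 0.795

predicted reliability = 0.795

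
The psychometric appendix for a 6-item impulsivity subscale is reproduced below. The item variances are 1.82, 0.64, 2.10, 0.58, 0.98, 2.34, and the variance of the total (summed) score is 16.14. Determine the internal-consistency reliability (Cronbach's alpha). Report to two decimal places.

Σσ²ᵢ = 1.82 + 0.64 + 2.10 + 0.58 + 0.98 + 2.34 = 8.46
α = (k/(k−1))·(1 − Σσ²ᵢ/Var(T)) = (6/5)·(1 − 8.46/16.14) = 0.57

Cronbach's alpha = 0.57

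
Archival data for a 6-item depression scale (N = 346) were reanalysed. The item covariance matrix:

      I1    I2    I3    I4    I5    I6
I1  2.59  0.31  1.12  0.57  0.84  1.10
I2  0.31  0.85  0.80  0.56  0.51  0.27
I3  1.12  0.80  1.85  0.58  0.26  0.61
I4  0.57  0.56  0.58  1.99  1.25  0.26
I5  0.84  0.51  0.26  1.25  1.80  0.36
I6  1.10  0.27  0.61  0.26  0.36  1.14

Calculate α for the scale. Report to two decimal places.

ΣVar(i) = 2.59 + 0.85 + 1.85 + 1.99 + 1.80 + 1.14 = 10.22
Sum of off-diagonal covariances = 9.40
Var(T) = 10.22 + 2 × 9.40 = 29.02
α = (k/(k−1))·(1 − ΣVar(i)/Var(T)) = (6/5)·(1 − 10.22/29.02) = 0.78

α = 0.78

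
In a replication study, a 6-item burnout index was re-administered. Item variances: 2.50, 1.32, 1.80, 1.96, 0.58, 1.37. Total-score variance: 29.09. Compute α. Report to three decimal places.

Σσᵢ² = 2.50 + 1.32 + 1.80 + 1.96 + 0.58 + 1.37 = 9.53
α = (k/(k−1))·(1 − Σσᵢ²/σ²_T) = (6/5)·(1 − 9.53/29.09) = 0.807

α = 0.807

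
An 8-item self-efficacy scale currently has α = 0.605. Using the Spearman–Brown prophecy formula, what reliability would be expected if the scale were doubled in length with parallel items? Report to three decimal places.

predicted reliability = 0.754

Length factor m = 2
α' = m·α / (1 + (m−1)·α)
   = 2 × 0.605 / (1 + (2 − 1) × 0.605)
   = 1.2100 / 1.6050 = 0.754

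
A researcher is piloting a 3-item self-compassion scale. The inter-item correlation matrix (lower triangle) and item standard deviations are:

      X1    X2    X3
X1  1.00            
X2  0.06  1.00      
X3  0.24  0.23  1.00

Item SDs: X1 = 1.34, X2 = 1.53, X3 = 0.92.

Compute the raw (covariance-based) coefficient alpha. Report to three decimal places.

Σσ²ᵢ = 1.34² + 1.53² + 0.92² = 4.9829
Covariances σ_ij = r_ij · s_i · s_j:
  σ(X1,X2) = 0.06 × 1.34 × 1.53 = 0.1230
  σ(X1,X3) = 0.24 × 1.34 × 0.92 = 0.2959
  σ(X2,X3) = 0.23 × 1.53 × 0.92 = 0.3237
σ²_T = Σσ²ᵢ + 2·Σσ_ij = 4.9829 + 2 × 0.7426 = 6.4681
α = (3/2)·(1 − 4.9829/6.4681) = 0.344

coefficient alpha = 0.344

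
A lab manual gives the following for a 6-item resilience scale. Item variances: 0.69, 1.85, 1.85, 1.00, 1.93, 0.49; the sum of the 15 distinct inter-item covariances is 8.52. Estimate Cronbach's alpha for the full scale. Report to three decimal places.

Σσ²ᵢ = 0.69 + 1.85 + 1.85 + 1.00 + 1.93 + 0.49 = 7.81
Sum of distinct covariances = 8.52
total variance = Σσ²ᵢ + 2·Σcov = 7.81 + 2 × 8.52 = 24.85
α = (6/5)·(1 − 7.81/24.85) = 0.823

Cronbach's alpha = 0.823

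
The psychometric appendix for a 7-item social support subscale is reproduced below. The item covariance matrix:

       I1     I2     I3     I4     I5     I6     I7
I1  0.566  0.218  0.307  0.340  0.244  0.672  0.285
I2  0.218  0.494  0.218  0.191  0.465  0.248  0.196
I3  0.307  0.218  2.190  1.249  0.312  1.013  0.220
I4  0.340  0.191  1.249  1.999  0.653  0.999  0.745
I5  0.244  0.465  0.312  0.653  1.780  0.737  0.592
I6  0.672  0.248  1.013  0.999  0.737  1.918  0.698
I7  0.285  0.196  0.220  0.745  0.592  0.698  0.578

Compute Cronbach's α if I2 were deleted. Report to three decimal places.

Remaining items: I1, I3, I4, I5, I6, I7 (k = 6).
Σσ²ᵢ = 0.566 + 2.190 + 1.999 + 1.780 + 1.918 + 0.578 = 9.031
σ²_total = 9.031 + 2 × 9.066 = 27.163
α (item deleted) = (6/5)·(1 − 9.031/27.163) = 0.801

α = 0.801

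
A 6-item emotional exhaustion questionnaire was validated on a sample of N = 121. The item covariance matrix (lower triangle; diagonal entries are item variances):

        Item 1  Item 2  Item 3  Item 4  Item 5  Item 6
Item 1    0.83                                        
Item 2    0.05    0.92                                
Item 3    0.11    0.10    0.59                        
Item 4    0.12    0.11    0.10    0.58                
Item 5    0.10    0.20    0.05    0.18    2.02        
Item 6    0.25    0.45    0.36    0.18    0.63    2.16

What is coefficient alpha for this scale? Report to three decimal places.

coefficient alpha = 0.549

sum of item variances = 0.83 + 0.92 + 0.59 + 0.58 + 2.02 + 2.16 = 7.10
Sum of the distinct covariances = 2.99
σ²_total = 7.10 + 2 × 2.99 = 13.08
α = (k/(k−1))·(1 − sum of item variances/σ²_total) = (6/5)·(1 − 7.10/13.08) = 0.549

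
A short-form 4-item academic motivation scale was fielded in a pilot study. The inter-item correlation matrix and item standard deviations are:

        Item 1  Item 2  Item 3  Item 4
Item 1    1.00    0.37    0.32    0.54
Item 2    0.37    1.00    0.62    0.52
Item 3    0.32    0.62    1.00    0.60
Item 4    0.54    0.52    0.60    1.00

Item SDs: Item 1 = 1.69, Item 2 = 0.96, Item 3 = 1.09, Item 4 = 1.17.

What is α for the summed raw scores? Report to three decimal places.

α = 0.764

Σσ²ᵢ = 1.69² + 0.96² + 1.09² + 1.17² = 6.3347
Covariances σ_ij = r_ij · s_i · s_j:
  σ(Item 1,Item 2) = 0.37 × 1.69 × 0.96 = 0.6003
  σ(Item 1,Item 3) = 0.32 × 1.69 × 1.09 = 0.5895
  σ(Item 1,Item 4) = 0.54 × 1.69 × 1.17 = 1.0677
  σ(Item 2,Item 3) = 0.62 × 0.96 × 1.09 = 0.6488
  σ(Item 2,Item 4) = 0.52 × 0.96 × 1.17 = 0.5841
  σ(Item 3,Item 4) = 0.60 × 1.09 × 1.17 = 0.7652
σ²_T = Σσ²ᵢ + 2·Σσ_ij = 6.3347 + 2 × 4.2556 = 14.8459
α = (4/3)·(1 − 6.3347/14.8459) = 0.764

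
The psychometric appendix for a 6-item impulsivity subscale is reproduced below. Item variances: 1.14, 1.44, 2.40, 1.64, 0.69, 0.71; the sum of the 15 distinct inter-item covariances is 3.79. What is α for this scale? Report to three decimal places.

α = 0.583

Σσᵢ² = 1.14 + 1.44 + 2.40 + 1.64 + 0.69 + 0.71 = 8.02
Sum of distinct covariances = 3.79
Var(T) = Σσᵢ² + 2·Σcov = 8.02 + 2 × 3.79 = 15.60
α = (6/5)·(1 − 8.02/15.60) = 0.583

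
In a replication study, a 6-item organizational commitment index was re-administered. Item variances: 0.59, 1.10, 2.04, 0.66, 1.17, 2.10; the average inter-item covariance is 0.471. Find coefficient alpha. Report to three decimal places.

coefficient alpha = 0.778

ΣVar(i) = 0.59 + 1.10 + 2.04 + 0.66 + 1.17 + 2.10 = 7.66
Sum of the 15 distinct covariances = 15 × 0.471 = 7.065
σ²_total = ΣVar(i) + 2·Σcov = 7.66 + 2 × 7.065 = 21.790
α = (6/5)·(1 − 7.66/21.790) = 0.778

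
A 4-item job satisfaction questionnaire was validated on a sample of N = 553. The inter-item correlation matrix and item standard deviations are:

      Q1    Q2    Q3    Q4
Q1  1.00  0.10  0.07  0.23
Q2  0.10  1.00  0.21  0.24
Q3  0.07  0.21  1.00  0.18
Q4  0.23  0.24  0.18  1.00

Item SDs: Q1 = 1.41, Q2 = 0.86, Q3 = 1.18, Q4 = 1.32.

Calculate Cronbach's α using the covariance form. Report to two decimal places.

Cronbach's α = 0.44

Σσ²ᵢ = 1.41² + 0.86² + 1.18² + 1.32² = 5.8625
Covariances σ_ij = r_ij · s_i · s_j:
  σ(Q1,Q2) = 0.10 × 1.41 × 0.86 = 0.1213
  σ(Q1,Q3) = 0.07 × 1.41 × 1.18 = 0.1165
  σ(Q1,Q4) = 0.23 × 1.41 × 1.32 = 0.4281
  σ(Q2,Q3) = 0.21 × 0.86 × 1.18 = 0.2131
  σ(Q2,Q4) = 0.24 × 0.86 × 1.32 = 0.2724
  σ(Q3,Q4) = 0.18 × 1.18 × 1.32 = 0.2804
σ²_T = Σσ²ᵢ + 2·Σσ_ij = 5.8625 + 2 × 1.4318 = 8.7261
α = (4/3)·(1 − 5.8625/8.7261) = 0.44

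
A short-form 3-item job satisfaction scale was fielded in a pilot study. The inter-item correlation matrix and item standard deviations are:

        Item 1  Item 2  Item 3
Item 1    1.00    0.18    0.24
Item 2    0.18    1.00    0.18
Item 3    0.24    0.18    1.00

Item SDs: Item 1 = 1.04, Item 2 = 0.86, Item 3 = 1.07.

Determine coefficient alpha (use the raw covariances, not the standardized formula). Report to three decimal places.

Σσ²ᵢ = 1.04² + 0.86² + 1.07² = 2.9661
Covariances σ_ij = r_ij · s_i · s_j:
  σ(Item 1,Item 2) = 0.18 × 1.04 × 0.86 = 0.1610
  σ(Item 1,Item 3) = 0.24 × 1.04 × 1.07 = 0.2671
  σ(Item 2,Item 3) = 0.18 × 0.86 × 1.07 = 0.1656
σ²_T = Σσ²ᵢ + 2·Σσ_ij = 2.9661 + 2 × 0.5937 = 4.1535
α = (3/2)·(1 − 2.9661/4.1535) = 0.429

α = 0.429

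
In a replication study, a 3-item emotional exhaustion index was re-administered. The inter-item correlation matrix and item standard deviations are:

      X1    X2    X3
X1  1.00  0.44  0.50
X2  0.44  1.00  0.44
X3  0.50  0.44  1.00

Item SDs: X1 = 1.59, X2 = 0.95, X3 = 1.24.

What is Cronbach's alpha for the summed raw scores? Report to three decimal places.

Cronbach's alpha = 0.699

Σσ²ᵢ = 1.59² + 0.95² + 1.24² = 4.9682
Covariances σ_ij = r_ij · s_i · s_j:
  σ(X1,X2) = 0.44 × 1.59 × 0.95 = 0.6646
  σ(X1,X3) = 0.50 × 1.59 × 1.24 = 0.9858
  σ(X2,X3) = 0.44 × 0.95 × 1.24 = 0.5183
σ²_T = Σσ²ᵢ + 2·Σσ_ij = 4.9682 + 2 × 2.1687 = 9.3056
α = (3/2)·(1 − 4.9682/9.3056) = 0.699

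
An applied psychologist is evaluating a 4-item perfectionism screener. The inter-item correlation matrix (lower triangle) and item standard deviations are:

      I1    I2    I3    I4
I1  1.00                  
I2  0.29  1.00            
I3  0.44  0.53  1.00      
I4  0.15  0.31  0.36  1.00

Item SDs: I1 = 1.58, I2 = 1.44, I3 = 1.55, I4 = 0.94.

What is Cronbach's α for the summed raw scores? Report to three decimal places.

Σσ²ᵢ = 1.58² + 1.44² + 1.55² + 0.94² = 7.8561
Covariances σ_ij = r_ij · s_i · s_j:
  σ(I1,I2) = 0.29 × 1.58 × 1.44 = 0.6598
  σ(I1,I3) = 0.44 × 1.58 × 1.55 = 1.0776
  σ(I1,I4) = 0.15 × 1.58 × 0.94 = 0.2228
  σ(I2,I3) = 0.53 × 1.44 × 1.55 = 1.1830
  σ(I2,I4) = 0.31 × 1.44 × 0.94 = 0.4196
  σ(I3,I4) = 0.36 × 1.55 × 0.94 = 0.5245
σ²_T = Σσ²ᵢ + 2·Σσ_ij = 7.8561 + 2 × 4.0873 = 16.0307
α = (4/3)·(1 − 7.8561/16.0307) = 0.680

α = 0.680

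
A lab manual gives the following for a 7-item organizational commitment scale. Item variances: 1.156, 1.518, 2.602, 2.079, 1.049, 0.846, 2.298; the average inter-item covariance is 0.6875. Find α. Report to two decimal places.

α = 0.83

Σσ²ᵢ = 1.156 + 1.518 + 2.602 + 2.079 + 1.049 + 0.846 + 2.298 = 11.548
Sum of the 21 distinct covariances = 21 × 0.6875 = 14.4375
total variance = Σσ²ᵢ + 2·Σcov = 11.548 + 2 × 14.4375 = 40.4230
α = (7/6)·(1 − 11.548/40.4230) = 0.83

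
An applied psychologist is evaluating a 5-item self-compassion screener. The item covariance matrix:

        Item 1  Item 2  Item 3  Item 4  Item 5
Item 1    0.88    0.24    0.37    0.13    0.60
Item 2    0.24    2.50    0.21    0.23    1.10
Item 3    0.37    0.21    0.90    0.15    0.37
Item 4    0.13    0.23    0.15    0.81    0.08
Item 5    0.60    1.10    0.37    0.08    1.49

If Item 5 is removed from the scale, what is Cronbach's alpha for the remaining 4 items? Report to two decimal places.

Cronbach's alpha = 0.46

Remaining items: Item 1, Item 2, Item 3, Item 4 (k = 4).
Σσᵢ² = 0.88 + 2.50 + 0.90 + 0.81 = 5.09
Var(T) = 5.09 + 2 × 1.33 = 7.75
α (item deleted) = (4/3)·(1 − 5.09/7.75) = 0.46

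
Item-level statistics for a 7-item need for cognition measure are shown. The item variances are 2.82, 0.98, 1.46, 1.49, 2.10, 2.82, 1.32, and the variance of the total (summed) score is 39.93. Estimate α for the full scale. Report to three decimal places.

Σσ²ᵢ = 2.82 + 0.98 + 1.46 + 1.49 + 2.10 + 2.82 + 1.32 = 12.99
α = (k/(k−1))·(1 − Σσ²ᵢ/σ²_total) = (7/6)·(1 − 12.99/39.93) = 0.787

α = 0.787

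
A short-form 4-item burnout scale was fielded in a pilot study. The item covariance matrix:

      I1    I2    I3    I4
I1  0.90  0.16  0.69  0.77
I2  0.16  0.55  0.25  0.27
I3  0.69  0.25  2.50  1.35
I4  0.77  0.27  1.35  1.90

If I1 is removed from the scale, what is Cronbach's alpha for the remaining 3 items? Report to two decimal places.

Remaining items: I2, I3, I4 (k = 3).
Σσ²ᵢ = 0.55 + 2.50 + 1.90 = 4.95
σ²_total = 4.95 + 2 × 1.87 = 8.69
α (item deleted) = (3/2)·(1 − 4.95/8.69) = 0.65

Cronbach's alpha = 0.65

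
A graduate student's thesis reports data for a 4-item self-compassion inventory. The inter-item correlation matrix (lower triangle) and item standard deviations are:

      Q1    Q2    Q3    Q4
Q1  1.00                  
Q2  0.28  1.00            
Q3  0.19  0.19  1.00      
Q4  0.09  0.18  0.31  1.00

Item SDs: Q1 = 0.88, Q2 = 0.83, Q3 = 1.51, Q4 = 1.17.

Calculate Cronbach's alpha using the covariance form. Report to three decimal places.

Σσ²ᵢ = 0.88² + 0.83² + 1.51² + 1.17² = 5.1123
Covariances σ_ij = r_ij · s_i · s_j:
  σ(Q1,Q2) = 0.28 × 0.88 × 0.83 = 0.2045
  σ(Q1,Q3) = 0.19 × 0.88 × 1.51 = 0.2525
  σ(Q1,Q4) = 0.09 × 0.88 × 1.17 = 0.0927
  σ(Q2,Q3) = 0.19 × 0.83 × 1.51 = 0.2381
  σ(Q2,Q4) = 0.18 × 0.83 × 1.17 = 0.1748
  σ(Q3,Q4) = 0.31 × 1.51 × 1.17 = 0.5477
σ²_T = Σσ²ᵢ + 2·Σσ_ij = 5.1123 + 2 × 1.5103 = 8.1329
α = (4/3)·(1 − 5.1123/8.1329) = 0.495

Cronbach's alpha = 0.495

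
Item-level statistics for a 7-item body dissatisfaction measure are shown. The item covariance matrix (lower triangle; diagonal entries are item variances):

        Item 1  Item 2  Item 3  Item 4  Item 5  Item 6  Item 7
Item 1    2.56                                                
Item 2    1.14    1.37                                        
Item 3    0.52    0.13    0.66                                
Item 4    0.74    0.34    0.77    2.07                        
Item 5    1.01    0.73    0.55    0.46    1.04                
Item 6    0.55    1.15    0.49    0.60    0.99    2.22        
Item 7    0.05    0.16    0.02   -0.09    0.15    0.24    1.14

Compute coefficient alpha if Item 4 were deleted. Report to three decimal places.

Remaining items: Item 1, Item 2, Item 3, Item 5, Item 6, Item 7 (k = 6).
Σσᵢ² = 2.56 + 1.37 + 0.66 + 1.04 + 2.22 + 1.14 = 8.99
σ²_T = 8.99 + 2 × 7.88 = 24.75
α (item deleted) = (6/5)·(1 − 8.99/24.75) = 0.764

coefficient alpha = 0.764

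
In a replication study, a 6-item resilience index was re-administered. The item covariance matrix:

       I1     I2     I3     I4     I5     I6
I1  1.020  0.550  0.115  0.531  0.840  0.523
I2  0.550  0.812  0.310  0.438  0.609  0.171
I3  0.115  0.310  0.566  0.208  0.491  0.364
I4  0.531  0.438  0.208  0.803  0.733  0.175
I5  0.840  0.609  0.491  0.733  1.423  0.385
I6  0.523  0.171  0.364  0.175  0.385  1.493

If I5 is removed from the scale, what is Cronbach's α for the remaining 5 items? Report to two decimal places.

Remaining items: I1, I2, I3, I4, I6 (k = 5).
ΣVar(i) = 1.020 + 0.812 + 0.566 + 0.803 + 1.493 = 4.694
σ²_T = 4.694 + 2 × 3.385 = 11.464
α (item deleted) = (5/4)·(1 − 4.694/11.464) = 0.74

α = 0.74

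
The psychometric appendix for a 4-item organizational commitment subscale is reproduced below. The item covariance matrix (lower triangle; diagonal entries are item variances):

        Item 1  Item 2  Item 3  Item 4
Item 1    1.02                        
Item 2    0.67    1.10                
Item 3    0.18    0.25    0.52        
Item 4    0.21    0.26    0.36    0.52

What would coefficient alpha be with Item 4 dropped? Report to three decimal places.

Remaining items: Item 1, Item 2, Item 3 (k = 3).
sum of item variances = 1.02 + 1.10 + 0.52 = 2.64
Var(T) = 2.64 + 2 × 1.10 = 4.84
α (item deleted) = (3/2)·(1 − 2.64/4.84) = 0.682

coefficient alpha = 0.682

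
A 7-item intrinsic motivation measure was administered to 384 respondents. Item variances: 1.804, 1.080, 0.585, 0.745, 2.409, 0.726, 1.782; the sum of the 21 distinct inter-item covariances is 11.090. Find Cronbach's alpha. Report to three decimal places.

Σσᵢ² = 1.804 + 1.080 + 0.585 + 0.745 + 2.409 + 0.726 + 1.782 = 9.131
Sum of distinct covariances = 11.090
total variance = Σσᵢ² + 2·Σcov = 9.131 + 2 × 11.090 = 31.311
α = (7/6)·(1 − 9.131/31.311) = 0.826

Cronbach's alpha = 0.826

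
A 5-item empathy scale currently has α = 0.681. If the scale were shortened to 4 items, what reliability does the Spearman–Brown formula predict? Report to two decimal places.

Length factor m = 4/5 = 0.8000
α' = m·α / (1 − (1−m)·α)
   = 4/5 × 0.681 / (1 − (1 − 4/5) × 0.681)
   = 0.5448 / 0.8638 = 0.63

predicted reliability = 0.63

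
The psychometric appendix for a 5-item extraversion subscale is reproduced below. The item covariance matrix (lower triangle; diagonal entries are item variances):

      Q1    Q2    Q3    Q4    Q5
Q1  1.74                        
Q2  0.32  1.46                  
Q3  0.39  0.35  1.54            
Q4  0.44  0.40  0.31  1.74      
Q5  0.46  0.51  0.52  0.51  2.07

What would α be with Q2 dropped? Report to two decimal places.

α = 0.57

Remaining items: Q1, Q3, Q4, Q5 (k = 4).
Σσ²ᵢ = 1.74 + 1.54 + 1.74 + 2.07 = 7.09
σ²_total = 7.09 + 2 × 2.63 = 12.35
α (item deleted) = (4/3)·(1 − 7.09/12.35) = 0.57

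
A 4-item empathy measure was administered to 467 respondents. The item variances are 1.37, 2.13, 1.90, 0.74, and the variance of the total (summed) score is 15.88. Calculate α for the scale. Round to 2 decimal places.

sum of item variances = 1.37 + 2.13 + 1.90 + 0.74 = 6.14
α = (k/(k−1))·(1 − sum of item variances/total variance) = (4/3)·(1 − 6.14/15.88) = 0.82

α = 0.82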